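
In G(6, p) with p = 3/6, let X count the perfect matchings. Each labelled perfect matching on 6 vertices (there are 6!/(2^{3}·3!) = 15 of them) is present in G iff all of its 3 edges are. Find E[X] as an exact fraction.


K_6 has 6!/(2^{3}·3!) = 15 labelled perfect matchings.
For each such perfect matching H, let X_H = 1 if all 3 edges of H are present in G. Then P[X_H = 1] = p^{3} = (1/2)^{3} = 1/8.
Summing the indicators: E[X] = Σ_H E[X_H] = 15 · p^{3} = 15 · 1/8 = 15/8.
Numerically: E[X] ≈ 1.875.

E[X] = 15 · (1/2)^{3} = 15/8 ≈ 1.875.


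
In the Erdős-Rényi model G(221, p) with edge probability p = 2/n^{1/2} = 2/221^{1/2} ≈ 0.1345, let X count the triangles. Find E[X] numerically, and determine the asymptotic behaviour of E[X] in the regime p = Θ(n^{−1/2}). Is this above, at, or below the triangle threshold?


Number of potential triangles: C(221, 3) = 1774630.
Each occurs with probability p³ ≈ (0.1345)³ ≈ 2.435015e-03.
By linearity: E[X] = C(221, 3)·p³ ≈ 1774630 · 2.435015e-03 ≈ 4321.2500.
Since α = 1/2 < 1, p = c/n^{1/2} ≫ 1/n is above the triangle threshold p ~ 1/n. Asymptotically E[X] ~ (c³/6)·n^{3(1−α)} = (2³/6)·n^{1.5} → ∞; triangles are abundant w.h.p.

E[X] ≈ 4321.2500; in regime p = Θ(1/n^{1/2}) E[X] diverges (above the triangle threshold p ~ 1/n).


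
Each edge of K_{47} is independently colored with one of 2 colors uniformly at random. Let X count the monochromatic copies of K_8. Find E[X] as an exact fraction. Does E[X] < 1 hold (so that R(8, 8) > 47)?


E[X] = C(47, 8) · 2^{1 − 28} = 314457495 · 2^{−27} = 314457495/134217728.
As a reduced fraction: E[X] = 314457495/134217728 ≈ 2.3429.
Is E[X] < 1? NO.
Since E[X] ≥ 1, the first-moment bound is inconclusive at n = 47; it does NOT by itself certify R(8, 8) > 47.

E[X] = 314457495/134217728 ≈ 2.3429; E[X] ≥ 1; first-moment method inconclusive here.


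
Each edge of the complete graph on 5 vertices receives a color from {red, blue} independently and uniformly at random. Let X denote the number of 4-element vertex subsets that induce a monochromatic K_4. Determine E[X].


Let X = Σ_S X_S over the C(5, 4) = 5 subsets S of size 4, where X_S = 1 if the K_4 on S is monochromatic.
For a fixed S, the K_4 on S has C(4, 2) = 6 edges. P[all 6 edges red] = (1/2)^6, and likewise for blue, so P[monochromatic] = 2·(1/2)^6 = 2^{1 − 6} = 1/32.
By linearity of expectation: E[X] = C(5, 4) · 2^{1 − 6} = 5 · 1/32 = 5/32.
Numerically: E[X] ≈ 0.15625.

E[X] = C(5,4)·2^(1−C(4,2)) = 5/32 ≈ 0.15625.


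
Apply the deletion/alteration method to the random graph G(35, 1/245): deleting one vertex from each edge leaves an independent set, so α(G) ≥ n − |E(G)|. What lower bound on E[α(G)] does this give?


E[|E(G)|] = C(35, 2)·p = 595 · (1/245) = 17/7.
E[α(G)] ≥ n − E[|E(G)|] = 35 − 17/7 = 228/7.
Numerically: ≈ 32.5714.
(This is only a lower bound; the true E[α(G)] may be larger.)

E[α(G)] ≥ 228/7 ≈ 32.5714.


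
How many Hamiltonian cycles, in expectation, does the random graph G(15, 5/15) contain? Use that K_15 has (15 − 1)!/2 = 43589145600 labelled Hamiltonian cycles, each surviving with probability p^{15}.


K_15 has (15 − 1)!/2 = 43589145600 labelled Hamiltonian cycles.
For each such Hamiltonian cycle H, let X_H = 1 if all 15 edges of H are present in G. Then P[X_H = 1] = p^{15} = (1/3)^{15} = 1/14348907.
By linearity: E[X] = Σ_H E[X_H] = 43589145600 · p^{15} = 43589145600 · 1/14348907 = 179379200/59049.
Numerically: E[X] ≈ 3037.8.

E[X] = 43589145600 · (1/3)^{15} = 179379200/59049 ≈ 3037.8.


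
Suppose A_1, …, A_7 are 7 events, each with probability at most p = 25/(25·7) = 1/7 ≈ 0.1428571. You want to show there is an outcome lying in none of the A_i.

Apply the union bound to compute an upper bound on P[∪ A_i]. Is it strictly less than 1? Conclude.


Union bound: P[∪_{i=1}^{7} A_i] ≤ Σ_i P[A_i] ≤ 7·p = 7·(1/7) = 1.
Numerically: 1 ≈ 1.0000000.
Is 1 < 1? NO.
Since the bound 1 is ≥ 1, the union bound is uninformative here; it does NOT by itself certify existence.

7·p = 1 ≈ 1.0000000; existence NOT certified by the union bound.


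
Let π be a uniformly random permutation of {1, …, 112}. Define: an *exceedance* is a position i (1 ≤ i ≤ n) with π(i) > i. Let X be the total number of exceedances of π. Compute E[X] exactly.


Write X = Σ_{i=1}^{112} X_i, where X_i = 1_{π(i) > i}.
For each fixed i, π(i) is uniform over {1, …, 112} (marginal of a uniform permutation), so P[π(i) > i] = (n − i)/n. Summing: Σ_{i=1}^{112} (n − i)/n = (0 + 1 + … + 111)/112 = 112(112 − 1)/(2·112) = (112 − 1)/2.
Hence E[X] = Σ_{i=1}^{112} (112 − i)/112 = 111/2 ≈ 55.500.

E[X] = 111/2 = 55.500.


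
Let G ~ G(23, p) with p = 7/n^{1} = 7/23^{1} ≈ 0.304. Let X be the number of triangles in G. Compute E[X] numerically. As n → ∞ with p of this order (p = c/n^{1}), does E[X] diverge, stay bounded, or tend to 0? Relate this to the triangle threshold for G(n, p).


Number of potential triangles: C(23, 3) = 1771.
Each occurs with probability p³ ≈ (0.304)³ ≈ 2.81910e-02.
By linearity: E[X] = C(23, 3)·p³ ≈ 1771 · 2.81910e-02 ≈ 49.926.
Here α = 1, so p = 7/n is exactly at the triangle threshold p ~ 1/n. Asymptotically E[X] → c³/6 = 7³/6 = 343/6 ≈ 57.167, a bounded constant. In this regime the triangle count is asymptotically Poisson(c³/6).

E[X] ≈ 49.926; in regime p = Θ(1/n^{1}) E[X] stays bounded (at the triangle threshold p ~ 1/n).


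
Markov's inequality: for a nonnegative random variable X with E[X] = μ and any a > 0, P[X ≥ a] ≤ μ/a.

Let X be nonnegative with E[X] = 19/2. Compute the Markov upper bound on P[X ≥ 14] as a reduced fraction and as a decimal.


μ = E[X] = 19/2, a = 14.
Markov: P[X ≥ 14] ≤ μ/a = (19/2)/14 = 19/28.
Numerically: ≈ 0.67857.
(Since a = 14 > μ = 9.50000, the bound 19/28 is < 1 and informative.)

P[X ≥ 14] ≤ 19/28 ≈ 0.67857.


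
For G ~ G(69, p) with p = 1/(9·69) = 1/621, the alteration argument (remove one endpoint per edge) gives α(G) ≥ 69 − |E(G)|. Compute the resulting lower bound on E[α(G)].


E[|E(G)|] = C(69, 2)·p = 2346 · (1/621) = 34/9.
E[α(G)] ≥ n − E[|E(G)|] = 69 − 34/9 = 587/9.
Numerically: ≈ 65.22222.
(This is only a lower bound; the true E[α(G)] may be larger.)

E[α(G)] ≥ 587/9 ≈ 65.22222.


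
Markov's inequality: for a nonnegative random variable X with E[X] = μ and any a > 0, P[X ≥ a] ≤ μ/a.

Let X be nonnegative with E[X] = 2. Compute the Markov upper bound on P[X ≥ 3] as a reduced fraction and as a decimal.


μ = E[X] = 2, a = 3.
Markov: P[X ≥ 3] ≤ μ/a = (2)/3 = 2/3.
Numerically: ≈ 0.667.
(Since a = 3 > μ = 2.000, the bound 2/3 is < 1 and informative.)

P[X ≥ 3] ≤ 2/3 ≈ 0.667.


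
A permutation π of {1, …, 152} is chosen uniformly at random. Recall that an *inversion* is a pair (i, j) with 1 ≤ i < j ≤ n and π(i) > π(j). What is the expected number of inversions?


Write X = Σ X_I over the C(152, 2) = 11476 pairs i < j, with X_I the indicator of one inversion.
There are 11476 indicators.
For each fixed pair i < j, the values π(i) and π(j) are two distinct elements of {1, …, 152} in uniformly random order; by symmetry P[π(i) > π(j)] = 1/2.
By linearity: E[X] = 11476 · (1/2) = C(152, 2) · (1/2) = 11476/2 = 5738 ≈ 5738.00000.

E[X] = 5738 = 5738.00000.


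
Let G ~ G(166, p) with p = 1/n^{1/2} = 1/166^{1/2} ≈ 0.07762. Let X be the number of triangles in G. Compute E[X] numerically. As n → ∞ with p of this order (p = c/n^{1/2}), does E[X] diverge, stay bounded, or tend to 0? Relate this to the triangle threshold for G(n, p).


Number of potential triangles: C(166, 3) = 748660.
Each occurs with probability p³ ≈ (0.07762)³ ≈ 4.675606e-04.
By linearity: E[X] = C(166, 3)·p³ ≈ 748660 · 4.675606e-04 ≈ 350.0439.
Since α = 1/2 < 1, p = c/n^{1/2} ≫ 1/n is above the triangle threshold p ~ 1/n. Asymptotically E[X] ~ (c³/6)·n^{3(1−α)} = (1³/6)·n^{1.5} → ∞; triangles are abundant w.h.p.

E[X] ≈ 350.0439; in regime p = Θ(1/n^{1/2}) E[X] diverges (above the triangle threshold p ~ 1/n).


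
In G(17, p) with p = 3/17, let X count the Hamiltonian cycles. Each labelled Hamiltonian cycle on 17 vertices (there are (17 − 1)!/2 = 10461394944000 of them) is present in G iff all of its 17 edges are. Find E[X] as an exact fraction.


K_17 has (17 − 1)!/2 = 10461394944000 labelled Hamiltonian cycles.
For each such Hamiltonian cycle H, let X_H = 1 if all 17 edges of H are present in G. Then P[X_H = 1] = p^{17} = (3/17)^{17} = 129140163/827240261886336764177.
Summing the indicators: E[X] = Σ_H E[X_H] = 10461394944000 · p^{17} = 10461394944000 · 129140163/827240261886336764177 = 1350986248275535872000/827240261886336764177.
Numerically: E[X] ≈ 1.63.

E[X] = 10461394944000 · (3/17)^{17} = 1350986248275535872000/827240261886336764177 ≈ 1.63.


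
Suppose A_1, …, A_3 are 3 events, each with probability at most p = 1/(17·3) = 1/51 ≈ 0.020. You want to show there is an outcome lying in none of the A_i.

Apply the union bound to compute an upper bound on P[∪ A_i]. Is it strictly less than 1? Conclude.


Union bound: P[∪_{i=1}^{3} A_i] ≤ Σ_i P[A_i] ≤ 3·p = 3·(1/51) = 1/17.
Numerically: 1/17 ≈ 0.059.
Is 1/17 < 1? YES.
Since P[∪ A_i] ≤ 1/17 < 1, the complement has P[∩ A_i^c] ≥ 1 − 1/17 = 16/17 > 0, so some outcome avoids every A_i.

3·p = 1/17 ≈ 0.059; existence CERTIFIED by the union bound.


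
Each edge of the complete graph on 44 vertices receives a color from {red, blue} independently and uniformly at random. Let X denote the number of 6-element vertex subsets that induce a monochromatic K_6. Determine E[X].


Let X = Σ_S X_S over the C(44, 6) = 7059052 subsets S of size 6, where X_S = 1 if the K_6 on S is monochromatic.
For a fixed S, the K_6 on S has C(6, 2) = 15 edges. P[all 15 edges red] = (1/2)^15, and likewise for blue, so P[monochromatic] = 2·(1/2)^15 = 2^{1 − 15} = 1/16384.
By linearity: E[X] = C(44, 6) · 2^{1 − 15} = 7059052 · 1/16384 = 1764763/4096.
Numerically: E[X] ≈ 430.850342.

E[X] = C(44,6)·2^(1−C(6,2)) = 1764763/4096 ≈ 430.850342.


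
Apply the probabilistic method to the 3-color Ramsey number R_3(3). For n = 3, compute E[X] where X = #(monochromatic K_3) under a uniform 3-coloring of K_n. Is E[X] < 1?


E[X] = C(3, 3) · 3^{1 − 3} = 1 · 3^{−2} = 1/9.
As a reduced fraction: E[X] = 1/9 ≈ 0.1111111.
Is E[X] < 1? YES.
Since E[X] < 1, there exists a 3-coloring of K_{3} with no monochromatic K_3; hence R_3(3) > 3.

E[X] = 1/9 ≈ 0.1111111; E[X] < 1, so R_3(3) > 3.


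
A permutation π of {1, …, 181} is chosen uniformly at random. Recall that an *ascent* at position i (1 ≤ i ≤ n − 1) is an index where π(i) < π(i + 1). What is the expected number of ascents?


Write X = Σ X_I over i = 1, …, 180, with X_I the indicator of one ascent.
There are 180 indicators.
For each fixed i, the pair (π(i), π(i+1)) is a uniformly random ordered pair of distinct values from {1, …, 181}; by symmetry P[π(i) < π(i+1)] = 1/2.
By linearity: E[X] = 180 · (1/2) = (181 − 1) · (1/2) = 90 ≈ 90.00000.

E[X] = 90 = 90.00000.


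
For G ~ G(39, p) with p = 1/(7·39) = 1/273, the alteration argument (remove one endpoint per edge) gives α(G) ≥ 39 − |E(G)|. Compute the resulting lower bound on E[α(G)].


E[|E(G)|] = C(39, 2)·p = 741 · (1/273) = 19/7.
E[α(G)] ≥ n − E[|E(G)|] = 39 − 19/7 = 254/7.
Numerically: ≈ 36.28571.
(This is only a lower bound; the true E[α(G)] may be larger.)

E[α(G)] ≥ 254/7 ≈ 36.28571.


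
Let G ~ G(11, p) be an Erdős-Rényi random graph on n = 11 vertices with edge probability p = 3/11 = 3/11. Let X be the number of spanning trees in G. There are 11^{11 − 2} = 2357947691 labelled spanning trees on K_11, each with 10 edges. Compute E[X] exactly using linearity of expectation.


K_11 has 11^{11 − 2} = 2357947691 labelled spanning trees.
For each such spanning tree H, let X_H = 1 if all 10 edges of H are present in G. Then P[X_H = 1] = p^{10} = (3/11)^{10} = 59049/25937424601.
Summing the indicators: E[X] = Σ_H E[X_H] = 2357947691 · p^{10} = 2357947691 · 59049/25937424601 = 59049/11.
Numerically: E[X] ≈ 5.37e+03.

E[X] = 2357947691 · (3/11)^{10} = 59049/11 ≈ 5.37e+03.


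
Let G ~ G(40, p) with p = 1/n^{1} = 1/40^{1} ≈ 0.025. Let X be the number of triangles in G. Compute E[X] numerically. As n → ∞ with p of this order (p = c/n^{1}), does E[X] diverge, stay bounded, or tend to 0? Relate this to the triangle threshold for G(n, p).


Number of potential triangles: C(40, 3) = 9880.
Each occurs with probability p³ ≈ (0.025)³ ≈ 1.562500e-05.
By linearity: E[X] = C(40, 3)·p³ ≈ 9880 · 1.562500e-05 ≈ 0.1544.
Here α = 1, so p = 1/n is exactly at the triangle threshold p ~ 1/n. Asymptotically E[X] → c³/6 = 1³/6 = 1/6 ≈ 0.1667, a bounded constant. In this regime the triangle count is asymptotically Poisson(c³/6).

E[X] ≈ 0.1544; in regime p = Θ(1/n^{1}) E[X] stays bounded (at the triangle threshold p ~ 1/n).


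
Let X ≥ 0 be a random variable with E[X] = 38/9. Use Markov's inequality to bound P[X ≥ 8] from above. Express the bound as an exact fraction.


μ = E[X] = 38/9, a = 8.
Markov: P[X ≥ 8] ≤ μ/a = (38/9)/8 = 19/36.
Numerically: ≈ 0.5278.
(Since a = 8 > μ = 4.2222, the bound 19/36 is < 1 and informative.)

P[X ≥ 8] ≤ 19/36 ≈ 0.5278.


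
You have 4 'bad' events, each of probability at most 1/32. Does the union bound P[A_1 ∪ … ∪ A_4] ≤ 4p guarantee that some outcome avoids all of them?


Union bound: P[∪_{i=1}^{4} A_i] ≤ Σ_i P[A_i] ≤ 4·p = 4·(1/32) = 1/8.
Numerically: 1/8 ≈ 0.12500.
Is 1/8 < 1? YES.
Since P[∪ A_i] ≤ 1/8 < 1, the complement has P[∩ A_i^c] ≥ 1 − 1/8 = 7/8 > 0, so some outcome avoids every A_i.

4·p = 1/8 ≈ 0.12500; existence CERTIFIED by the union bound.


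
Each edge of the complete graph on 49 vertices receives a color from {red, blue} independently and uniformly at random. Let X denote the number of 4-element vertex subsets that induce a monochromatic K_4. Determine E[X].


Let X = Σ_S X_S over the C(49, 4) = 211876 subsets S of size 4, where X_S = 1 if the K_4 on S is monochromatic.
For a fixed S, the K_4 on S has C(4, 2) = 6 edges. P[all 6 edges red] = (1/2)^6, and likewise for blue, so P[monochromatic] = 2·(1/2)^6 = 2^{1 − 6} = 1/32.
Summing: E[X] = C(49, 4) · 2^{1 − 6} = 211876 · 1/32 = 52969/8.
Numerically: E[X] ≈ 6621.125.

E[X] = C(49,4)·2^(1−C(4,2)) = 52969/8 ≈ 6621.125.


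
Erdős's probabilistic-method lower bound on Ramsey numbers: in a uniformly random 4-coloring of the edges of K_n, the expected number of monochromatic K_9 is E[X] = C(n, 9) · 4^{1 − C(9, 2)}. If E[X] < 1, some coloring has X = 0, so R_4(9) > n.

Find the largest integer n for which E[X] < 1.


We need C(n, 9) · 4^{1 − 36} < 1, i.e. C(n, 9) < 4^{36 − 1} = 1180591620717411303424.
Check values of n near the boundary:
  n = 908: C(908, 9) = 1111058428637338083100; 1111058428637338083100 < 1180591620717411303424? YES
  n = 909: C(909, 9) = 1122169012923711463931; 1122169012923711463931 < 1180591620717411303424? YES
  n = 910: C(910, 9) = 1133378248346922788210; 1133378248346922788210 < 1180591620717411303424? YES
  n = 911: C(911, 9) = 1144686900492291197405; 1144686900492291197405 < 1180591620717411303424? YES
  n = 912: C(912, 9) = 1156095740032081475120; 1156095740032081475120 < 1180591620717411303424? YES
  n = 913: C(913, 9) = 1167605542753639808390; 1167605542753639808390 < 1180591620717411303424? YES
  n = 914: C(914, 9) = 1179217089587653905932; 1179217089587653905932 < 1180591620717411303424? YES
  n = 915: C(915, 9) = 1190931166636537885130; 1190931166636537885130 < 1180591620717411303424? NO
  n = 916: C(916, 9) = 1202748565202942340440; 1202748565202942340440 < 1180591620717411303424? NO
  n = 917: C(917, 9) = 1214670081818390006810; 1214670081818390006810 < 1180591620717411303424? NO
The largest n with C(n, 9) < 1180591620717411303424 is n = 914 (where E[X] = 294804272396913476483/295147905179352825856 ≈ 0.999). Hence R_4(9) > 914, i.e. R_4(9) ≥ 915.

Largest n = 914; hence R_4(9) > 914.


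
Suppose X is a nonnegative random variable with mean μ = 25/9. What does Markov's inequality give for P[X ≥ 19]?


μ = E[X] = 25/9, a = 19.
Markov: P[X ≥ 19] ≤ μ/a = (25/9)/19 = 25/171.
Numerically: ≈ 0.146199.
(Since a = 19 > μ = 2.777778, the bound 25/171 is < 1 and informative.)

P[X ≥ 19] ≤ 25/171 ≈ 0.146199.


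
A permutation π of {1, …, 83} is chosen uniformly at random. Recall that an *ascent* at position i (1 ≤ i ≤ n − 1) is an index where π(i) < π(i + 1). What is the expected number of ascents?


Write X = Σ X_I over i = 1, …, 82, with X_I the indicator of one ascent.
There are 82 indicators.
For each fixed i, the pair (π(i), π(i+1)) is a uniformly random ordered pair of distinct values from {1, …, 83}; by symmetry P[π(i) < π(i+1)] = 1/2.
By linearity: E[X] = 82 · (1/2) = (83 − 1) · (1/2) = 41 ≈ 41.000.

E[X] = 41 = 41.000.


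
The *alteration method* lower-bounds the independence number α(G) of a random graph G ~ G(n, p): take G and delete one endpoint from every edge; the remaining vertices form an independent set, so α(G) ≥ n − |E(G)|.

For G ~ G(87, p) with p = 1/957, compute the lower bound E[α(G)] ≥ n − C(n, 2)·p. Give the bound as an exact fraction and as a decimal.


E[|E(G)|] = C(87, 2)·p = 3741 · (1/957) = 43/11.
E[α(G)] ≥ n − E[|E(G)|] = 87 − 43/11 = 914/11.
Numerically: ≈ 83.090909.
(This is only a lower bound; the true E[α(G)] may be larger.)

E[α(G)] ≥ 914/11 ≈ 83.090909.


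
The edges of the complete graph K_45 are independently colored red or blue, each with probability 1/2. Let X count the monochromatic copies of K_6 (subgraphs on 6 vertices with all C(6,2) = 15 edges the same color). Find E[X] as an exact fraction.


Let X = Σ_S X_S over the C(45, 6) = 8145060 subsets S of size 6, where X_S = 1 if the K_6 on S is monochromatic.
For a fixed S, the K_6 on S has C(6, 2) = 15 edges. P[all 15 edges red] = (1/2)^15, and likewise for blue, so P[monochromatic] = 2·(1/2)^15 = 2^{1 − 15} = 1/16384.
Summing: E[X] = C(45, 6) · 2^{1 − 15} = 8145060 · 1/16384 = 2036265/4096.
Numerically: E[X] ≈ 497.1350.

E[X] = C(45,6)·2^(1−C(6,2)) = 2036265/4096 ≈ 497.1350.


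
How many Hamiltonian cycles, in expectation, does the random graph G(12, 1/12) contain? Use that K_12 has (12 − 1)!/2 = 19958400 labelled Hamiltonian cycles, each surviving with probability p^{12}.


K_12 has (12 − 1)!/2 = 19958400 labelled Hamiltonian cycles.
For each such Hamiltonian cycle H, let X_H = 1 if all 12 edges of H are present in G. Then P[X_H = 1] = p^{12} = (1/12)^{12} = 1/8916100448256.
By linearity of expectation: E[X] = Σ_H E[X_H] = 19958400 · p^{12} = 19958400 · 1/8916100448256 = 1925/859963392.
Numerically: E[X] ≈ 2.2385e-06.

E[X] = 19958400 · (1/12)^{12} = 1925/859963392 ≈ 2.2385e-06.


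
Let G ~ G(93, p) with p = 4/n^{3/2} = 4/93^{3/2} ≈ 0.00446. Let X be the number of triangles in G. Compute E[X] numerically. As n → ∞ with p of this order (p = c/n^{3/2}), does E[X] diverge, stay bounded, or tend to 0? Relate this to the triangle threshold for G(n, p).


Number of potential triangles: C(93, 3) = 129766.
Each occurs with probability p³ ≈ (0.00446)³ ≈ 8.8716971e-08.
By linearity: E[X] = C(93, 3)·p³ ≈ 129766 · 8.8716971e-08 ≈ 0.01151.
Since α = 3/2 > 1, p = c/n^{3/2} = o(1/n) is below the triangle threshold p ~ 1/n. Asymptotically E[X] ~ (c³/6)·n^{3(1−α)} = (4³/6)·n^{-1.5} → 0, so by Markov's inequality G has no triangles w.h.p.

E[X] ≈ 0.01151; in regime p = Θ(1/n^{3/2}) E[X] tends to 0 (below the triangle threshold p ~ 1/n).


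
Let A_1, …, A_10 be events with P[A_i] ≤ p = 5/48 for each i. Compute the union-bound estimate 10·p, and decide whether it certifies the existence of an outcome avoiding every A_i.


Union bound: P[∪_{i=1}^{10} A_i] ≤ Σ_i P[A_i] ≤ 10·p = 10·(5/48) = 25/24.
Numerically: 25/24 ≈ 1.0416667.
Is 25/24 < 1? NO.
Since the bound 25/24 is ≥ 1, the union bound is uninformative here; it does NOT by itself certify existence.

10·p = 25/24 ≈ 1.0416667; existence NOT certified by the union bound.


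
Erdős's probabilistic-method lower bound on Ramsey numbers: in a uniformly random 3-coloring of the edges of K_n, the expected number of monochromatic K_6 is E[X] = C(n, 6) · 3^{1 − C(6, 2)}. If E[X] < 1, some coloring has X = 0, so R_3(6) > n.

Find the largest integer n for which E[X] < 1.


We need C(n, 6) · 3^{1 − 15} < 1, i.e. C(n, 6) < 3^{15 − 1} = 4782969.
Check values of n near the boundary:
  n = 38: C(38, 6) = 2760681; 2760681 < 4782969? YES
  n = 39: C(39, 6) = 3262623; 3262623 < 4782969? YES
  n = 40: C(40, 6) = 3838380; 3838380 < 4782969? YES
  n = 41: C(41, 6) = 4496388; 4496388 < 4782969? YES
  n = 42: C(42, 6) = 5245786; 5245786 < 4782969? NO
The largest n with C(n, 6) < 4782969 is n = 41 (where E[X] = 1498796/1594323 ≈ 0.9400830). Hence R_3(6) > 41, i.e. R_3(6) ≥ 42.

Largest n = 41; hence R_3(6) > 41.


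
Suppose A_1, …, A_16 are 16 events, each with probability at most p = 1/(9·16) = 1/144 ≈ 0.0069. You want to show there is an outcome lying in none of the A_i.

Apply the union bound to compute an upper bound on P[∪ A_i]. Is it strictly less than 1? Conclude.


Union bound: P[∪_{i=1}^{16} A_i] ≤ Σ_i P[A_i] ≤ 16·p = 16·(1/144) = 1/9.
Numerically: 1/9 ≈ 0.1111.
Is 1/9 < 1? YES.
Since P[∪ A_i] ≤ 1/9 < 1, the complement has P[∩ A_i^c] ≥ 1 − 1/9 = 8/9 > 0, so some outcome avoids every A_i.

16·p = 1/9 ≈ 0.1111; existence CERTIFIED by the union bound.


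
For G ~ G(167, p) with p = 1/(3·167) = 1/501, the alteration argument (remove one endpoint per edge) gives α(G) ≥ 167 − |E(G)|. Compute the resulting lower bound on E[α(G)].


E[|E(G)|] = C(167, 2)·p = 13861 · (1/501) = 83/3.
E[α(G)] ≥ n − E[|E(G)|] = 167 − 83/3 = 418/3.
Numerically: ≈ 139.3333.
(This is only a lower bound; the true E[α(G)] may be larger.)

E[α(G)] ≥ 418/3 ≈ 139.3333.


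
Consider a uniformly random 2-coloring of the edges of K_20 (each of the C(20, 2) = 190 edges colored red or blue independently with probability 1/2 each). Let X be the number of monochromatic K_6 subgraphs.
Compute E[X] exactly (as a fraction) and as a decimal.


Let X = Σ_S X_S over the C(20, 6) = 38760 subsets S of size 6, where X_S = 1 if the K_6 on S is monochromatic.
For a fixed S, the K_6 on S has C(6, 2) = 15 edges. P[all 15 edges red] = (1/2)^15, and likewise for blue, so P[monochromatic] = 2·(1/2)^15 = 2^{1 − 15} = 1/16384.
By linearity of expectation: E[X] = C(20, 6) · 2^{1 − 15} = 38760 · 1/16384 = 4845/2048.
Numerically: E[X] ≈ 2.36572.

E[X] = C(20,6)·2^(1−C(6,2)) = 4845/2048 ≈ 2.36572.


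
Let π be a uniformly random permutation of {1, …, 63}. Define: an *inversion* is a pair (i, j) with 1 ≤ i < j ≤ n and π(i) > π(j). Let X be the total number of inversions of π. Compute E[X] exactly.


Write X = Σ X_I over the C(63, 2) = 1953 pairs i < j, with X_I the indicator of one inversion.
There are 1953 indicators.
For each fixed pair i < j, the values π(i) and π(j) are two distinct elements of {1, …, 63} in uniformly random order; by symmetry P[π(i) > π(j)] = 1/2.
By linearity: E[X] = 1953 · (1/2) = C(63, 2) · (1/2) = 1953/2 = 1953/2 ≈ 976.50000.

E[X] = 1953/2 = 976.50000.


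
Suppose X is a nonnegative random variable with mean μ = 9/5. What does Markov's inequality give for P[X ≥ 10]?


μ = E[X] = 9/5, a = 10.
Markov: P[X ≥ 10] ≤ μ/a = (9/5)/10 = 9/50.
Numerically: ≈ 0.180000.
(Since a = 10 > μ = 1.800000, the bound 9/50 is < 1 and informative.)

P[X ≥ 10] ≤ 9/50 ≈ 0.180000.


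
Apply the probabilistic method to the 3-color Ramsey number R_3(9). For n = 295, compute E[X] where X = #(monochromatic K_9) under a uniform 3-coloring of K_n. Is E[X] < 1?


E[X] = C(295, 9) · 3^{1 − 36} = 41221140106119260 · 3^{−35} = 41221140106119260/50031545098999707.
As a reduced fraction: E[X] = 41221140106119260/50031545098999707 ≈ 0.8239.
Is E[X] < 1? YES.
Since E[X] < 1, there exists a 3-coloring of K_{295} with no monochromatic K_9; hence R_3(9) > 295.

E[X] = 41221140106119260/50031545098999707 ≈ 0.8239; E[X] < 1, so R_3(9) > 295.


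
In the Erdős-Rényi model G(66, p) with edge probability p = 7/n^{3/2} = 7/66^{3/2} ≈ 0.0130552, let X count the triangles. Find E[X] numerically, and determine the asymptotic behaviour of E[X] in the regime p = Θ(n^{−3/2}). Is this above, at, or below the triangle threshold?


Number of potential triangles: C(66, 3) = 45760.
Each occurs with probability p³ ≈ (0.0130552)³ ≈ 2.22508400e-06.
By linearity: E[X] = C(66, 3)·p³ ≈ 45760 · 2.22508400e-06 ≈ 0.101820.
Since α = 3/2 > 1, p = c/n^{3/2} = o(1/n) is below the triangle threshold p ~ 1/n. Asymptotically E[X] ~ (c³/6)·n^{3(1−α)} = (7³/6)·n^{-1.5} → 0, so by Markov's inequality G has no triangles w.h.p.

E[X] ≈ 0.101820; in regime p = Θ(1/n^{3/2}) E[X] tends to 0 (below the triangle threshold p ~ 1/n).


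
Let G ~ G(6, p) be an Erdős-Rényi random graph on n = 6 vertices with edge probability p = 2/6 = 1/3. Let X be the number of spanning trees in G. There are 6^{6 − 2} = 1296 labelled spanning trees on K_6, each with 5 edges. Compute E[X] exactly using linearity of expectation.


K_6 has 6^{6 − 2} = 1296 labelled spanning trees.
For each such spanning tree H, let X_H = 1 if all 5 edges of H are present in G. Then P[X_H = 1] = p^{5} = (1/3)^{5} = 1/243.
Summing the indicators: E[X] = Σ_H E[X_H] = 1296 · p^{5} = 1296 · 1/243 = 16/3.
Numerically: E[X] ≈ 5.333.

E[X] = 1296 · (1/3)^{5} = 16/3 ≈ 5.333.


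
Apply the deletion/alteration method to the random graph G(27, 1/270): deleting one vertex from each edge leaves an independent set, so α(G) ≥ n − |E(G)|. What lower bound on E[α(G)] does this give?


E[|E(G)|] = C(27, 2)·p = 351 · (1/270) = 13/10.
E[α(G)] ≥ n − E[|E(G)|] = 27 − 13/10 = 257/10.
Numerically: ≈ 25.700.
(This is only a lower bound; the true E[α(G)] may be larger.)

E[α(G)] ≥ 257/10 ≈ 25.700.


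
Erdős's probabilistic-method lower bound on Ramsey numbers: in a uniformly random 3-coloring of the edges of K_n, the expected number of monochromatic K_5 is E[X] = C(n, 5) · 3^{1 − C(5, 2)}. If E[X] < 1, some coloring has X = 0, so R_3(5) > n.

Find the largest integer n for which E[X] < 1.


We need C(n, 5) · 3^{1 − 10} < 1, i.e. C(n, 5) < 3^{10 − 1} = 19683.
Check values of n near the boundary:
  n = 15: C(15, 5) = 3003; 3003 < 19683? YES
  n = 16: C(16, 5) = 4368; 4368 < 19683? YES
  n = 17: C(17, 5) = 6188; 6188 < 19683? YES
  n = 18: C(18, 5) = 8568; 8568 < 19683? YES
  n = 19: C(19, 5) = 11628; 11628 < 19683? YES
  n = 20: C(20, 5) = 15504; 15504 < 19683? YES
  n = 21: C(21, 5) = 20349; 20349 < 19683? NO
  n = 22: C(22, 5) = 26334; 26334 < 19683? NO
  n = 23: C(23, 5) = 33649; 33649 < 19683? NO
The largest n with C(n, 5) < 19683 is n = 20 (where E[X] = 5168/6561 ≈ 0.78768). Hence R_3(5) > 20, i.e. R_3(5) ≥ 21.

Largest n = 20; hence R_3(5) > 20.


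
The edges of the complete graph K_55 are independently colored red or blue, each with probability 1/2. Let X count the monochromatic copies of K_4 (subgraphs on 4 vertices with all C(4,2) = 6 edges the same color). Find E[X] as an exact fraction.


Let X = Σ_S X_S over the C(55, 4) = 341055 subsets S of size 4, where X_S = 1 if the K_4 on S is monochromatic.
For a fixed S, the K_4 on S has C(4, 2) = 6 edges. P[all 6 edges red] = (1/2)^6, and likewise for blue, so P[monochromatic] = 2·(1/2)^6 = 2^{1 − 6} = 1/32.
Summing: E[X] = C(55, 4) · 2^{1 − 6} = 341055 · 1/32 = 341055/32.
Numerically: E[X] ≈ 10657.96875.

E[X] = C(55,4)·2^(1−C(4,2)) = 341055/32 ≈ 10657.96875.


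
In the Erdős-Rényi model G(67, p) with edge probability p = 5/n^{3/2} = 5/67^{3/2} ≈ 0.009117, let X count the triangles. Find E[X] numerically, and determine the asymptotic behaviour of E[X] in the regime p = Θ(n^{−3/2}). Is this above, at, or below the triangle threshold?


Number of potential triangles: C(67, 3) = 47905.
Each occurs with probability p³ ≈ (0.009117)³ ≈ 7.578328e-07.
By linearity: E[X] = C(67, 3)·p³ ≈ 47905 · 7.578328e-07 ≈ 0.0363.
Since α = 3/2 > 1, p = c/n^{3/2} = o(1/n) is below the triangle threshold p ~ 1/n. Asymptotically E[X] ~ (c³/6)·n^{3(1−α)} = (5³/6)·n^{-1.5} → 0, so by Markov's inequality G has no triangles w.h.p.

E[X] ≈ 0.0363; in regime p = Θ(1/n^{3/2}) E[X] tends to 0 (below the triangle threshold p ~ 1/n).


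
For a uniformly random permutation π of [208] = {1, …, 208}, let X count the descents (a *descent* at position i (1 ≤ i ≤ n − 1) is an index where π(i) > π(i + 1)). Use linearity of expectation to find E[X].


Write X = Σ X_I over i = 1, …, 207, with X_I the indicator of one descent.
There are 207 indicators.
For each fixed i, the pair (π(i), π(i+1)) is a uniformly random ordered pair of distinct values from {1, …, 208}; by symmetry P[π(i) > π(i+1)] = 1/2.
By linearity: E[X] = 207 · (1/2) = (208 − 1) · (1/2) = 207/2 ≈ 103.50000.

E[X] = 207/2 = 103.50000.


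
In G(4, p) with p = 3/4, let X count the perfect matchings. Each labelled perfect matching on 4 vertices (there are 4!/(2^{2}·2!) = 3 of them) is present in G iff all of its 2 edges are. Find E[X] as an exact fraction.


K_4 has 4!/(2^{2}·2!) = 3 labelled perfect matchings.
For each such perfect matching H, let X_H = 1 if all 2 edges of H are present in G. Then P[X_H = 1] = p^{2} = (3/4)^{2} = 9/16.
By linearity: E[X] = Σ_H E[X_H] = 3 · p^{2} = 3 · 9/16 = 27/16.
Numerically: E[X] ≈ 1.688.

E[X] = 3 · (3/4)^{2} = 27/16 ≈ 1.688.


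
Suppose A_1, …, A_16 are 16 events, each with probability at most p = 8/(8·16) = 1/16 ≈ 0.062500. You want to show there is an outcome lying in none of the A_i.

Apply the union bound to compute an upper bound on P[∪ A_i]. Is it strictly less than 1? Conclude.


Union bound: P[∪_{i=1}^{16} A_i] ≤ Σ_i P[A_i] ≤ 16·p = 16·(1/16) = 1.
Numerically: 1 ≈ 1.000000.
Is 1 < 1? NO.
Since the bound 1 is ≥ 1, the union bound is uninformative here; it does NOT by itself certify existence.

16·p = 1 ≈ 1.000000; existence NOT certified by the union bound.


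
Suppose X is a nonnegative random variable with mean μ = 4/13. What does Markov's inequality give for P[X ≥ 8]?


μ = E[X] = 4/13, a = 8.
Markov: P[X ≥ 8] ≤ μ/a = (4/13)/8 = 1/26.
Numerically: ≈ 0.0385.
(Since a = 8 > μ = 0.3077, the bound 1/26 is < 1 and informative.)

P[X ≥ 8] ≤ 1/26 ≈ 0.0385.


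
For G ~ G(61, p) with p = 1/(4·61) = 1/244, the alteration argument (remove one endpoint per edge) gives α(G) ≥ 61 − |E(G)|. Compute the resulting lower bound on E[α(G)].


E[|E(G)|] = C(61, 2)·p = 1830 · (1/244) = 15/2.
E[α(G)] ≥ n − E[|E(G)|] = 61 − 15/2 = 107/2.
Numerically: ≈ 53.5000.
(This is only a lower bound; the true E[α(G)] may be larger.)

E[α(G)] ≥ 107/2 ≈ 53.5000.


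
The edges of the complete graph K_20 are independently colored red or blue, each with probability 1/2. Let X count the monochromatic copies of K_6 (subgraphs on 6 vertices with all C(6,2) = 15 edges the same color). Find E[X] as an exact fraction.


Let X = Σ_S X_S over the C(20, 6) = 38760 subsets S of size 6, where X_S = 1 if the K_6 on S is monochromatic.
For a fixed S, the K_6 on S has C(6, 2) = 15 edges. P[all 15 edges red] = (1/2)^15, and likewise for blue, so P[monochromatic] = 2·(1/2)^15 = 2^{1 − 15} = 1/16384.
By linearity of expectation: E[X] = C(20, 6) · 2^{1 − 15} = 38760 · 1/16384 = 4845/2048.
Numerically: E[X] ≈ 2.3657.

E[X] = C(20,6)·2^(1−C(6,2)) = 4845/2048 ≈ 2.3657.


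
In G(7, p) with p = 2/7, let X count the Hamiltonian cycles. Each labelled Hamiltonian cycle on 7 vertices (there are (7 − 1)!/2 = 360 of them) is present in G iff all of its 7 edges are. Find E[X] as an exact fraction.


K_7 has (7 − 1)!/2 = 360 labelled Hamiltonian cycles.
For each such Hamiltonian cycle H, let X_H = 1 if all 7 edges of H are present in G. Then P[X_H = 1] = p^{7} = (2/7)^{7} = 128/823543.
By linearity of expectation: E[X] = Σ_H E[X_H] = 360 · p^{7} = 360 · 128/823543 = 46080/823543.
Numerically: E[X] ≈ 0.055953.

E[X] = 360 · (2/7)^{7} = 46080/823543 ≈ 0.055953.


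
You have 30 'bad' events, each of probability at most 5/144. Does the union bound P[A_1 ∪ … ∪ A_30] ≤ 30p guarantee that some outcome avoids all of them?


Union bound: P[∪_{i=1}^{30} A_i] ≤ Σ_i P[A_i] ≤ 30·p = 30·(5/144) = 25/24.
Numerically: 25/24 ≈ 1.0416667.
Is 25/24 < 1? NO.
Since the bound 25/24 is ≥ 1, the union bound is uninformative here; it does NOT by itself certify existence.

30·p = 25/24 ≈ 1.0416667; existence NOT certified by the union bound.


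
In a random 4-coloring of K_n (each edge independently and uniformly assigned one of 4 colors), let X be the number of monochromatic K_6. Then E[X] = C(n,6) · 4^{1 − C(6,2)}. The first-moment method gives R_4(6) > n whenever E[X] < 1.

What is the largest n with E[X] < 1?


We need C(n, 6) · 4^{1 − 15} < 1, i.e. C(n, 6) < 4^{15 − 1} = 268435456.
Check values of n near the boundary:
  n = 72: C(72, 6) = 156238908; 156238908 < 268435456? YES
  n = 73: C(73, 6) = 170230452; 170230452 < 268435456? YES
  n = 74: C(74, 6) = 185250786; 185250786 < 268435456? YES
  n = 75: C(75, 6) = 201359550; 201359550 < 268435456? YES
  n = 76: C(76, 6) = 218618940; 218618940 < 268435456? YES
  n = 77: C(77, 6) = 237093780; 237093780 < 268435456? YES
  n = 78: C(78, 6) = 256851595; 256851595 < 268435456? YES
  n = 79: C(79, 6) = 277962685; 277962685 < 268435456? NO
  n = 80: C(80, 6) = 300500200; 300500200 < 268435456? NO
  n = 81: C(81, 6) = 324540216; 324540216 < 268435456? NO
The largest n with C(n, 6) < 268435456 is n = 78 (where E[X] = 256851595/268435456 ≈ 0.95685). Hence R_4(6) > 78, i.e. R_4(6) ≥ 79.

Largest n = 78; hence R_4(6) > 78.


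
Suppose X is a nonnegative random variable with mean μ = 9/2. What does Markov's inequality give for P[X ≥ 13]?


μ = E[X] = 9/2, a = 13.
Markov: P[X ≥ 13] ≤ μ/a = (9/2)/13 = 9/26.
Numerically: ≈ 0.34615.
(Since a = 13 > μ = 4.50000, the bound 9/26 is < 1 and informative.)

P[X ≥ 13] ≤ 9/26 ≈ 0.34615.


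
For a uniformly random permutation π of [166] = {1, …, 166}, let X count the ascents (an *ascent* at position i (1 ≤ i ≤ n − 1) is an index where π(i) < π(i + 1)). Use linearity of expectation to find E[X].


Write X = Σ X_I over i = 1, …, 165, with X_I the indicator of one ascent.
There are 165 indicators.
For each fixed i, the pair (π(i), π(i+1)) is a uniformly random ordered pair of distinct values from {1, …, 166}; by symmetry P[π(i) < π(i+1)] = 1/2.
By linearity: E[X] = 165 · (1/2) = (166 − 1) · (1/2) = 165/2 ≈ 82.500000.

E[X] = 165/2 = 82.500000.


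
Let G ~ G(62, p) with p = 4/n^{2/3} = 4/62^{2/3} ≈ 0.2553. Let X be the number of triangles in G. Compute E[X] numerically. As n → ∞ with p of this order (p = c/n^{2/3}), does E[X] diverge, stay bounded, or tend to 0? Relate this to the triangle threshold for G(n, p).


Number of potential triangles: C(62, 3) = 37820.
Each occurs with probability p³ ≈ (0.2553)³ ≈ 1.664932e-02.
By linearity: E[X] = C(62, 3)·p³ ≈ 37820 · 1.664932e-02 ≈ 629.6774.
Since α = 2/3 < 1, p = c/n^{2/3} ≫ 1/n is above the triangle threshold p ~ 1/n. Asymptotically E[X] ~ (c³/6)·n^{3(1−α)} = (4³/6)·n^{1} → ∞; triangles are abundant w.h.p.

E[X] ≈ 629.6774; in regime p = Θ(1/n^{2/3}) E[X] diverges (above the triangle threshold p ~ 1/n).


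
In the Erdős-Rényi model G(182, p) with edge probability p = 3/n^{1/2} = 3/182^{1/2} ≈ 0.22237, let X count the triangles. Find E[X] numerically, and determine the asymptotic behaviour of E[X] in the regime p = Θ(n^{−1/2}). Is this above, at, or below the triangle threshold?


Number of potential triangles: C(182, 3) = 988260.
Each occurs with probability p³ ≈ (0.22237)³ ≈ 1.0996556e-02.
By linearity: E[X] = C(182, 3)·p³ ≈ 988260 · 1.0996556e-02 ≈ 10867.45623.
Since α = 1/2 < 1, p = c/n^{1/2} ≫ 1/n is above the triangle threshold p ~ 1/n. Asymptotically E[X] ~ (c³/6)·n^{3(1−α)} = (3³/6)·n^{1.5} → ∞; triangles are abundant w.h.p.

E[X] ≈ 10867.45623; in regime p = Θ(1/n^{1/2}) E[X] diverges (above the triangle threshold p ~ 1/n).


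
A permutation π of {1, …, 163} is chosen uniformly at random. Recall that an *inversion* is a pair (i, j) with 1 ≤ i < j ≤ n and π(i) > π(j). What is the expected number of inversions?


Write X = Σ X_I over the C(163, 2) = 13203 pairs i < j, with X_I the indicator of one inversion.
There are 13203 indicators.
For each fixed pair i < j, the values π(i) and π(j) are two distinct elements of {1, …, 163} in uniformly random order; by symmetry P[π(i) > π(j)] = 1/2.
By linearity: E[X] = 13203 · (1/2) = C(163, 2) · (1/2) = 13203/2 = 13203/2 ≈ 6601.5000.

E[X] = 13203/2 = 6601.5000.


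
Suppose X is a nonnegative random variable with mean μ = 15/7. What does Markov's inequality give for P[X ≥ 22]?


μ = E[X] = 15/7, a = 22.
Markov: P[X ≥ 22] ≤ μ/a = (15/7)/22 = 15/154.
Numerically: ≈ 0.09740.
(Since a = 22 > μ = 2.14286, the bound 15/154 is < 1 and informative.)

P[X ≥ 22] ≤ 15/154 ≈ 0.09740.


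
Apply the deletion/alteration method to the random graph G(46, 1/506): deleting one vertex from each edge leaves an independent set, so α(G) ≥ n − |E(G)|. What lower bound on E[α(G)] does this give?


E[|E(G)|] = C(46, 2)·p = 1035 · (1/506) = 45/22.
E[α(G)] ≥ n − E[|E(G)|] = 46 − 45/22 = 967/22.
Numerically: ≈ 43.955.
(This is only a lower bound; the true E[α(G)] may be larger.)

E[α(G)] ≥ 967/22 ≈ 43.955.


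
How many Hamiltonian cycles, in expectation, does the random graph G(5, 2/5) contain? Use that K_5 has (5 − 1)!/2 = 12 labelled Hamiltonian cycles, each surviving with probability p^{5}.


K_5 has (5 − 1)!/2 = 12 labelled Hamiltonian cycles.
For each such Hamiltonian cycle H, let X_H = 1 if all 5 edges of H are present in G. Then P[X_H = 1] = p^{5} = (2/5)^{5} = 32/3125.
Summing the indicators: E[X] = Σ_H E[X_H] = 12 · p^{5} = 12 · 32/3125 = 384/3125.
Numerically: E[X] ≈ 0.123.

E[X] = 12 · (2/5)^{5} = 384/3125 ≈ 0.123.


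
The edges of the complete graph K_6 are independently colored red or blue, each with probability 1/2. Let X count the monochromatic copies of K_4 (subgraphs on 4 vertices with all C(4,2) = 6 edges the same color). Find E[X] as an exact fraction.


Let X = Σ_S X_S over the C(6, 4) = 15 subsets S of size 4, where X_S = 1 if the K_4 on S is monochromatic.
For a fixed S, the K_4 on S has C(4, 2) = 6 edges. P[all 6 edges red] = (1/2)^6, and likewise for blue, so P[monochromatic] = 2·(1/2)^6 = 2^{1 − 6} = 1/32.
By linearity: E[X] = C(6, 4) · 2^{1 − 6} = 15 · 1/32 = 15/32.
Numerically: E[X] ≈ 0.468750.

E[X] = C(6,4)·2^(1−C(4,2)) = 15/32 ≈ 0.468750.


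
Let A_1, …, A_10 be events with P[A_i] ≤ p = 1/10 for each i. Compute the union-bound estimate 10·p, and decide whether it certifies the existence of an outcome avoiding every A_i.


Union bound: P[∪_{i=1}^{10} A_i] ≤ Σ_i P[A_i] ≤ 10·p = 10·(1/10) = 1.
Numerically: 1 ≈ 1.00000.
Is 1 < 1? NO.
Since the bound 1 is ≥ 1, the union bound is uninformative here; it does NOT by itself certify existence.

10·p = 1 ≈ 1.00000; existence NOT certified by the union bound.


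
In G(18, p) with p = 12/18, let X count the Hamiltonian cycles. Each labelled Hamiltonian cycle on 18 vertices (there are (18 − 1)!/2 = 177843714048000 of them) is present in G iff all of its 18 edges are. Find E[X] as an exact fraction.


K_18 has (18 − 1)!/2 = 177843714048000 labelled Hamiltonian cycles.
For each such Hamiltonian cycle H, let X_H = 1 if all 18 edges of H are present in G. Then P[X_H = 1] = p^{18} = (2/3)^{18} = 262144/387420489.
By linearity: E[X] = Σ_H E[X_H] = 177843714048000 · p^{18} = 177843714048000 · 262144/387420489 = 63951526166528000/531441.
Numerically: E[X] ≈ 1.2034e+11.

E[X] = 177843714048000 · (2/3)^{18} = 63951526166528000/531441 ≈ 1.2034e+11.
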